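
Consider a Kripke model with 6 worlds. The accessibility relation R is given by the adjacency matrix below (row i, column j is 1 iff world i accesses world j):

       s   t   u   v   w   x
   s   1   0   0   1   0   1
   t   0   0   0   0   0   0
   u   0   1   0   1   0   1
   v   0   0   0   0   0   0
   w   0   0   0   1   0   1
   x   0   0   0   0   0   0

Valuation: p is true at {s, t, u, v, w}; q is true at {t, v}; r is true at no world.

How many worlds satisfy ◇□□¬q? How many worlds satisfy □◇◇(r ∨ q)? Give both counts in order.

For ◇□□¬q:
s: successors {s, v, x}; □□¬q there: s:F, v:T, x:T. ✓
t: no successors, so ◇□□¬q fails. ✗
u: successors {t, v, x}; □□¬q there: t:T, v:T, x:T. ✓
v: no successors, so ◇□□¬q fails. ✗
w: successors {v, x}; □□¬q there: v:T, x:T. ✓
x: no successors, so ◇□□¬q fails. ✗
— 3 worlds.
For □◇◇(r ∨ q):
s: successors {s, v, x}; ◇◇(r ∨ q) there: s:T, v:F, x:F. ✗
t: no successors, so □◇◇(r ∨ q) holds vacuously. ✓
u: successors {t, v, x}; ◇◇(r ∨ q) there: t:F, v:F, x:F. ✗
v: no successors, so □◇◇(r ∨ q) holds vacuously. ✓
w: successors {v, x}; ◇◇(r ∨ q) there: v:F, x:F. ✗
x: no successors, so □◇◇(r ∨ q) holds vacuously. ✓
— 3 worlds.

3 and 3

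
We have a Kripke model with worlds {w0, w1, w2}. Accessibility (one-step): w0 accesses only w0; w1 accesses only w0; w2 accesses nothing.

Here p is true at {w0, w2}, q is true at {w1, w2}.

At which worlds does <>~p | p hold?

w0: <>~p is F, p is T. ✓
w1: <>~p is F, p is F. ✗
w2: <>~p is F, p is T. ✓

{w0, w2}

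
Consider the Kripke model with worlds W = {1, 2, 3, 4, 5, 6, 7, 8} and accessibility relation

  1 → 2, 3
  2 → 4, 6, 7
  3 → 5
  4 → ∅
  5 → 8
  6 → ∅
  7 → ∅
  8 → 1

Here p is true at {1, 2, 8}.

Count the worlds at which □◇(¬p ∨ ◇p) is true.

7

1: successors {2, 3}; ◇(¬p ∨ ◇p) there: 2:T, 3:T. ✓
2: successors {4, 6, 7}; ◇(¬p ∨ ◇p) there: 4:F, 6:F, 7:F. ✗
3: successors {5}; ◇(¬p ∨ ◇p) there: 5:T. ✓
4: no successors, so □◇(¬p ∨ ◇p) holds vacuously. ✓
5: successors {8}; ◇(¬p ∨ ◇p) there: 8:T. ✓
6: no successors, so □◇(¬p ∨ ◇p) holds vacuously. ✓
7: no successors, so □◇(¬p ∨ ◇p) holds vacuously. ✓
8: successors {1}; ◇(¬p ∨ ◇p) there: 1:T. ✓
Satisfying worlds: {1, 3, 4, 5, 6, 7, 8}.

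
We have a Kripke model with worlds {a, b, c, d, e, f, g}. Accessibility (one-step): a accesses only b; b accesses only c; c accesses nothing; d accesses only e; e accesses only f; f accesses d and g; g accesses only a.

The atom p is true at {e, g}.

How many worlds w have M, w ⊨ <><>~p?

5

a: successors {b}; <>~p there: b:T. ✓
b: successors {c}; <>~p there: c:F. ✗
c: no successors, so <><>~p fails. ✗
d: successors {e}; <>~p there: e:T. ✓
e: successors {f}; <>~p there: f:T. ✓
f: successors {d, g}; <>~p there: d:F, g:T. ✓
g: successors {a}; <>~p there: a:T. ✓
Satisfying worlds: {a, d, e, f, g}.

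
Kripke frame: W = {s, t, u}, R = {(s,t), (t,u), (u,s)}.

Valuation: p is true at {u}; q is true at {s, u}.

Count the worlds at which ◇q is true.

2

s: successors {t}; q there: t:F. ✗
t: successors {u}; q there: u:T. ✓
u: successors {s}; q there: s:T. ✓
Satisfying worlds: {t, u}.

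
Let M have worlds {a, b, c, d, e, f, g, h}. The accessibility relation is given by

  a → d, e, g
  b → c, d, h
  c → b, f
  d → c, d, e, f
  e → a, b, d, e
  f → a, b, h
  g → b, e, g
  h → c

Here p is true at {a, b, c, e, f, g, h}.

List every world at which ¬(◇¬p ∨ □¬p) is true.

a: ◇¬p ∨ □¬p is T. ✗
b: ◇¬p ∨ □¬p is T. ✗
c: ◇¬p ∨ □¬p is F. ✓
d: ◇¬p ∨ □¬p is T. ✗
e: ◇¬p ∨ □¬p is T. ✗
f: ◇¬p ∨ □¬p is F. ✓
g: ◇¬p ∨ □¬p is F. ✓
h: ◇¬p ∨ □¬p is F. ✓

{c, f, g, h}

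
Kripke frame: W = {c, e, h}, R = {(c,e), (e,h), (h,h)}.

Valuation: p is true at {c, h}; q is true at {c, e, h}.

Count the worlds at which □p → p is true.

2

c: □p is F, p is T. ✓
e: □p is T, p is F. ✗
h: □p is T, p is T. ✓
Satisfying worlds: {c, h}.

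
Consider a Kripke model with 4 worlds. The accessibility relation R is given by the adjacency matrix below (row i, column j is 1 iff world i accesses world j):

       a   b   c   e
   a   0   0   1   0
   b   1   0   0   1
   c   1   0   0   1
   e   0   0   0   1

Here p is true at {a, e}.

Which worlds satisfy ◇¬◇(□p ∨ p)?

a: successors {c}; ¬◇(□p ∨ p) there: c:F. ✗
b: successors {a, e}; ¬◇(□p ∨ p) there: a:F, e:F. ✗
c: successors {a, e}; ¬◇(□p ∨ p) there: a:F, e:F. ✗
e: successors {e}; ¬◇(□p ∨ p) there: e:F. ✗

∅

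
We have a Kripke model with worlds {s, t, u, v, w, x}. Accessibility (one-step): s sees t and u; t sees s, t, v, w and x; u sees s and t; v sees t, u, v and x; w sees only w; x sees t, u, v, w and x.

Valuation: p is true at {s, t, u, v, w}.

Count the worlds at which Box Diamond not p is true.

s: successors {t, u}; Diamond not p there: t:T, u:F. ✗
t: successors {s, t, v, w, x}; Diamond not p there: s:F, t:T, v:T, w:F, x:T. ✗
u: successors {s, t}; Diamond not p there: s:F, t:T. ✗
v: successors {t, u, v, x}; Diamond not p there: t:T, u:F, v:T, x:T. ✗
w: successors {w}; Diamond not p there: w:F. ✗
x: successors {t, u, v, w, x}; Diamond not p there: t:T, u:F, v:T, w:F, x:T. ✗
Satisfying worlds: ∅.

0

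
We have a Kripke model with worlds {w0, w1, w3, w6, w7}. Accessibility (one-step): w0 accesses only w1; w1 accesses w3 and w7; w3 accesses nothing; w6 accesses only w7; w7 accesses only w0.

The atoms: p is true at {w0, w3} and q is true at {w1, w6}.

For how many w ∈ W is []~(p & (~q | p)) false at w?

w0: successors {w1}; ~(p & (~q | p)) there: w1:T. ✓
w1: successors {w3, w7}; ~(p & (~q | p)) there: w3:F, w7:T. ✗
w3: no successors, so []~(p & (~q | p)) holds vacuously. ✓
w6: successors {w7}; ~(p & (~q | p)) there: w7:T. ✓
w7: successors {w0}; ~(p & (~q | p)) there: w0:F. ✗
Satisfying worlds: {w0, w3, w6}.
So []~(p & (~q | p)) fails at the other 2 worlds.

2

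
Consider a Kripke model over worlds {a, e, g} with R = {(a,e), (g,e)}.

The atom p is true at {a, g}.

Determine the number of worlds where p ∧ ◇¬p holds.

a: p is T, ◇¬p is T. ✓
e: p is F, ◇¬p is F. ✗
g: p is T, ◇¬p is T. ✓
Satisfying worlds: {a, g}.

2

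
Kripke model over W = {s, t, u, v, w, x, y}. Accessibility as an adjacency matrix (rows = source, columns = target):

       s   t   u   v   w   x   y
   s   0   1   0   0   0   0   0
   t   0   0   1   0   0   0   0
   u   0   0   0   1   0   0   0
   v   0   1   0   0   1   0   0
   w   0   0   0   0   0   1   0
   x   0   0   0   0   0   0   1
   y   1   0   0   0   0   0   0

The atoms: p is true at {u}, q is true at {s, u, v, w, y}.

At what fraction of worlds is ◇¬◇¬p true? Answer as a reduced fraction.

s: successors {t}; ¬◇¬p there: t:T. ✓
t: successors {u}; ¬◇¬p there: u:F. ✗
u: successors {v}; ¬◇¬p there: v:F. ✗
v: successors {t, w}; ¬◇¬p there: t:T, w:F. ✓
w: successors {x}; ¬◇¬p there: x:F. ✗
x: successors {y}; ¬◇¬p there: y:F. ✗
y: successors {s}; ¬◇¬p there: s:F. ✗
That's 2 of 7 worlds, so 2/7.

2/7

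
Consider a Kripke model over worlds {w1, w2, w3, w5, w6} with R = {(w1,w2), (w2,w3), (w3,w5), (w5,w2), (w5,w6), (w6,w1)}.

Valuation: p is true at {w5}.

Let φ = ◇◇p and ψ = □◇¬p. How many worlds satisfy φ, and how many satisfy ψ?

For ◇◇p:
w1: successors {w2}; ◇p there: w2:F. ✗
w2: successors {w3}; ◇p there: w3:T. ✓
w3: successors {w5}; ◇p there: w5:F. ✗
w5: successors {w2, w6}; ◇p there: w2:F, w6:F. ✗
w6: successors {w1}; ◇p there: w1:F. ✗
— 1 world.
For □◇¬p:
w1: successors {w2}; ◇¬p there: w2:T. ✓
w2: successors {w3}; ◇¬p there: w3:F. ✗
w3: successors {w5}; ◇¬p there: w5:T. ✓
w5: successors {w2, w6}; ◇¬p there: w2:T, w6:T. ✓
w6: successors {w1}; ◇¬p there: w1:T. ✓
— 4 worlds.

1 and 4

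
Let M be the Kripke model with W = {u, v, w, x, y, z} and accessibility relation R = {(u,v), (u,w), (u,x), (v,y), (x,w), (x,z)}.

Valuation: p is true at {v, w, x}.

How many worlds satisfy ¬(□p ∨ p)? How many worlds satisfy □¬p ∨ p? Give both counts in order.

For ¬(□p ∨ p):
u: □p ∨ p is T. ✗
v: □p ∨ p is T. ✗
w: □p ∨ p is T. ✗
x: □p ∨ p is T. ✗
y: □p ∨ p is T. ✗
z: □p ∨ p is T. ✗
— 0 worlds.
For □¬p ∨ p:
u: □¬p is F, p is F. ✗
v: □¬p is T, p is T. ✓
w: □¬p is T, p is T. ✓
x: □¬p is F, p is T. ✓
y: □¬p is T, p is F. ✓
z: □¬p is T, p is F. ✓
— 5 worlds.

0 and 5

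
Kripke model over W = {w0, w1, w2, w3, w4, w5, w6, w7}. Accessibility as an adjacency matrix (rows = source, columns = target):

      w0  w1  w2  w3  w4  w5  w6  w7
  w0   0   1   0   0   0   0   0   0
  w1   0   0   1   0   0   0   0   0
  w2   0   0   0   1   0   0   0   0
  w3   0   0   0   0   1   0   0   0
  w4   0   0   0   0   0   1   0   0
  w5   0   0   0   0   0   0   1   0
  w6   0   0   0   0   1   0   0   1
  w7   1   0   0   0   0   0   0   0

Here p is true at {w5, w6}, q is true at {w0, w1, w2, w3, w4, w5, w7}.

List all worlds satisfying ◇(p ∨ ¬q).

{w4, w5}

w0: successors {w1}; p ∨ ¬q there: w1:F. ✗
w1: successors {w2}; p ∨ ¬q there: w2:F. ✗
w2: successors {w3}; p ∨ ¬q there: w3:F. ✗
w3: successors {w4}; p ∨ ¬q there: w4:F. ✗
w4: successors {w5}; p ∨ ¬q there: w5:T. ✓
w5: successors {w6}; p ∨ ¬q there: w6:T. ✓
w6: successors {w4, w7}; p ∨ ¬q there: w4:F, w7:F. ✗
w7: successors {w0}; p ∨ ¬q there: w0:F. ✗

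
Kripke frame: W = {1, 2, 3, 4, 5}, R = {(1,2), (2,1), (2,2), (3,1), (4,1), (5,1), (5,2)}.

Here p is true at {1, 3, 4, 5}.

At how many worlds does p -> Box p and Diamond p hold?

3

1: p is T, Box p and Diamond p is F. ✗
2: p is F, Box p and Diamond p is F. ✓
3: p is T, Box p and Diamond p is T. ✓
4: p is T, Box p and Diamond p is T. ✓
5: p is T, Box p and Diamond p is F. ✗
Satisfying worlds: {2, 3, 4}.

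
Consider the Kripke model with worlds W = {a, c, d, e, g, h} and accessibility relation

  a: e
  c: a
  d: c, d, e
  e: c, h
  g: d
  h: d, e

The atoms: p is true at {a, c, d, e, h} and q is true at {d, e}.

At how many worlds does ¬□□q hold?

a: □□q is F. ✓
c: □□q is T. ✗
d: □□q is F. ✓
e: □□q is F. ✓
g: □□q is F. ✓
h: □□q is F. ✓
Satisfying worlds: {a, d, e, g, h}.

5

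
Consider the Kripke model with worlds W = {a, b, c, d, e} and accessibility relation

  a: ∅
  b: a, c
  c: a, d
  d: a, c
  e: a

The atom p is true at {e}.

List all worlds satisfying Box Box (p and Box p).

{a, e}

a: no successors, so Box Box (p and Box p) holds vacuously. ✓
b: successors {a, c}; Box (p and Box p) there: a:T, c:F. ✗
c: successors {a, d}; Box (p and Box p) there: a:T, d:F. ✗
d: successors {a, c}; Box (p and Box p) there: a:T, c:F. ✗
e: successors {a}; Box (p and Box p) there: a:T. ✓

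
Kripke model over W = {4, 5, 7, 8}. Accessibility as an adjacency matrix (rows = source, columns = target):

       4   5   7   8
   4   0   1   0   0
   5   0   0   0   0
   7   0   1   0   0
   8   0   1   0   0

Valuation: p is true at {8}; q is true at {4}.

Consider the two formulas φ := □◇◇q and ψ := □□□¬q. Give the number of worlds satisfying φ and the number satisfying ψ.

For □◇◇q:
4: successors {5}; ◇◇q there: 5:F. ✗
5: no successors, so □◇◇q holds vacuously. ✓
7: successors {5}; ◇◇q there: 5:F. ✗
8: successors {5}; ◇◇q there: 5:F. ✗
— 1 world.
For □□□¬q:
4: successors {5}; □□¬q there: 5:T. ✓
5: no successors, so □□□¬q holds vacuously. ✓
7: successors {5}; □□¬q there: 5:T. ✓
8: successors {5}; □□¬q there: 5:T. ✓
— 4 worlds.

1 and 4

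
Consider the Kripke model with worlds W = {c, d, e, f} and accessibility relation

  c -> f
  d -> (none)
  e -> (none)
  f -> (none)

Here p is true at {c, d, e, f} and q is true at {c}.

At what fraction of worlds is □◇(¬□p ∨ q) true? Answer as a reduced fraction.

c: successors {f}; ◇(¬□p ∨ q) there: f:F. ✗
d: no successors, so □◇(¬□p ∨ q) holds vacuously. ✓
e: no successors, so □◇(¬□p ∨ q) holds vacuously. ✓
f: no successors, so □◇(¬□p ∨ q) holds vacuously. ✓
That's 3 of 4 worlds, so 3/4.

3/4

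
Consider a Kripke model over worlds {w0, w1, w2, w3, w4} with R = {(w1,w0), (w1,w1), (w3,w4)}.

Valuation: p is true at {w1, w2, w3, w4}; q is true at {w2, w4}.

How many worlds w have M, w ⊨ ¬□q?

w0: □q is T. ✗
w1: □q is F. ✓
w2: □q is T. ✗
w3: □q is T. ✗
w4: □q is T. ✗
Satisfying worlds: {w1}.

1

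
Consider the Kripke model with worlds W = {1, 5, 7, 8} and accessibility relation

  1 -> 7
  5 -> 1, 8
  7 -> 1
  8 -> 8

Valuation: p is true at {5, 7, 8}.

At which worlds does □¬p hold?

1: successors {7}; ¬p there: 7:F. ✗
5: successors {1, 8}; ¬p there: 1:T, 8:F. ✗
7: successors {1}; ¬p there: 1:T. ✓
8: successors {8}; ¬p there: 8:F. ✗

{7}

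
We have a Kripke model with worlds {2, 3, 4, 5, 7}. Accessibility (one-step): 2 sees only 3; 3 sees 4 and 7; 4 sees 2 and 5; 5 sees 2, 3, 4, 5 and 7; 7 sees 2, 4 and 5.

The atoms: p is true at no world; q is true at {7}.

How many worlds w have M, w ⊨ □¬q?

2: successors {3}; ¬q there: 3:T. ✓
3: successors {4, 7}; ¬q there: 4:T, 7:F. ✗
4: successors {2, 5}; ¬q there: 2:T, 5:T. ✓
5: successors {2, 3, 4, 5, 7}; ¬q there: 2:T, 3:T, 4:T, 5:T, 7:F. ✗
7: successors {2, 4, 5}; ¬q there: 2:T, 4:T, 5:T. ✓
Satisfying worlds: {2, 4, 7}.

3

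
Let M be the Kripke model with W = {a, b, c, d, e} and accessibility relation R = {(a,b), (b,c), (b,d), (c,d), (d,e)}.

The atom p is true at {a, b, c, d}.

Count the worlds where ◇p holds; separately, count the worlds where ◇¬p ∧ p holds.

For ◇p:
a: successors {b}; p there: b:T. ✓
b: successors {c, d}; p there: c:T, d:T. ✓
c: successors {d}; p there: d:T. ✓
d: successors {e}; p there: e:F. ✗
e: no successors, so ◇p fails. ✗
— 3 worlds.
For ◇¬p ∧ p:
a: ◇¬p is F, p is T. ✗
b: ◇¬p is F, p is T. ✗
c: ◇¬p is F, p is T. ✗
d: ◇¬p is T, p is T. ✓
e: ◇¬p is F, p is F. ✗
— 1 world.

3 and 1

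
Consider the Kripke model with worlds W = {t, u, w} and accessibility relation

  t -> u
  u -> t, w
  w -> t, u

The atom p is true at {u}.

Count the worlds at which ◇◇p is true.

t: successors {u}; ◇p there: u:F. ✗
u: successors {t, w}; ◇p there: t:T, w:T. ✓
w: successors {t, u}; ◇p there: t:T, u:F. ✓
Satisfying worlds: {u, w}.

2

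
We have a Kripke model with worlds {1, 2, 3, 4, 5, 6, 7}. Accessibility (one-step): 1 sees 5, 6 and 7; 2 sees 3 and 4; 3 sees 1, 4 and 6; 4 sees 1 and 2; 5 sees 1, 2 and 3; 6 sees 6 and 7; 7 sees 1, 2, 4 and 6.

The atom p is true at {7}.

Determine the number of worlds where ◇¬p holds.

7

1: successors {5, 6, 7}; ¬p there: 5:T, 6:T, 7:F. ✓
2: successors {3, 4}; ¬p there: 3:T, 4:T. ✓
3: successors {1, 4, 6}; ¬p there: 1:T, 4:T, 6:T. ✓
4: successors {1, 2}; ¬p there: 1:T, 2:T. ✓
5: successors {1, 2, 3}; ¬p there: 1:T, 2:T, 3:T. ✓
6: successors {6, 7}; ¬p there: 6:T, 7:F. ✓
7: successors {1, 2, 4, 6}; ¬p there: 1:T, 2:T, 4:T, 6:T. ✓
Satisfying worlds: {1, 2, 3, 4, 5, 6, 7}.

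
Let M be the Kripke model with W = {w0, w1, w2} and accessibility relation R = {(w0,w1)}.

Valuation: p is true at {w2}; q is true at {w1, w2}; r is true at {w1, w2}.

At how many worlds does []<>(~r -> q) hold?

2

w0: successors {w1}; <>(~r -> q) there: w1:F. ✗
w1: no successors, so []<>(~r -> q) holds vacuously. ✓
w2: no successors, so []<>(~r -> q) holds vacuously. ✓
Satisfying worlds: {w1, w2}.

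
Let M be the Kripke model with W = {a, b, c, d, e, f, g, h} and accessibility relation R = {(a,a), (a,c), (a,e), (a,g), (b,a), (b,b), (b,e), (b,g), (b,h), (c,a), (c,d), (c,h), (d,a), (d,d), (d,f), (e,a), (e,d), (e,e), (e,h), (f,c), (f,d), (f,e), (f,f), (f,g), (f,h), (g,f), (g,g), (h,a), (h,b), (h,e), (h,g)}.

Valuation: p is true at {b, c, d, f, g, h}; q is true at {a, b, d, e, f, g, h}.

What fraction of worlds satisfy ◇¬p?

7/8

a: successors {a, c, e, g}; ¬p there: a:T, c:F, e:T, g:F. ✓
b: successors {a, b, e, g, h}; ¬p there: a:T, b:F, e:T, g:F, h:F. ✓
c: successors {a, d, h}; ¬p there: a:T, d:F, h:F. ✓
d: successors {a, d, f}; ¬p there: a:T, d:F, f:F. ✓
e: successors {a, d, e, h}; ¬p there: a:T, d:F, e:T, h:F. ✓
f: successors {c, d, e, f, g, h}; ¬p there: c:F, d:F, e:T, f:F, g:F, h:F. ✓
g: successors {f, g}; ¬p there: f:F, g:F. ✗
h: successors {a, b, e, g}; ¬p there: a:T, b:F, e:T, g:F. ✓
That's 7 of 8 worlds, so 7/8.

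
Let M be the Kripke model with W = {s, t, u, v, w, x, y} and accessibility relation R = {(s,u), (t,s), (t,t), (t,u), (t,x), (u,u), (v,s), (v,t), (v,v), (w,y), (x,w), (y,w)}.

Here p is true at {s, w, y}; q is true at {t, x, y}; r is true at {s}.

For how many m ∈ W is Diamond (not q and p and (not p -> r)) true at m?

4

s: successors {u}; not q and p and (not p -> r) there: u:F. ✗
t: successors {s, t, u, x}; not q and p and (not p -> r) there: s:T, t:F, u:F, x:F. ✓
u: successors {u}; not q and p and (not p -> r) there: u:F. ✗
v: successors {s, t, v}; not q and p and (not p -> r) there: s:T, t:F, v:F. ✓
w: successors {y}; not q and p and (not p -> r) there: y:F. ✗
x: successors {w}; not q and p and (not p -> r) there: w:T. ✓
y: successors {w}; not q and p and (not p -> r) there: w:T. ✓
Satisfying worlds: {t, v, x, y}.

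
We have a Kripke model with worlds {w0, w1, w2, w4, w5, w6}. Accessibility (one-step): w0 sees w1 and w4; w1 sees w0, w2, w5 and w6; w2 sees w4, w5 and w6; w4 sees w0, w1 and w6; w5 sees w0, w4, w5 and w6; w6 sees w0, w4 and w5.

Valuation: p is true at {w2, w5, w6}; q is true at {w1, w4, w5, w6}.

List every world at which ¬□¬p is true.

{w1, w2, w4, w5, w6}

w0: □¬p is T. ✗
w1: □¬p is F. ✓
w2: □¬p is F. ✓
w4: □¬p is F. ✓
w5: □¬p is F. ✓
w6: □¬p is F. ✓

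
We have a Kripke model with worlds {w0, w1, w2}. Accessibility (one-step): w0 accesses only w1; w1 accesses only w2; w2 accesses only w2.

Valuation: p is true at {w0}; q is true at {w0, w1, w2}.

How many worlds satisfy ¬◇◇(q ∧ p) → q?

w0: ¬◇◇(q ∧ p) is T, q is T. ✓
w1: ¬◇◇(q ∧ p) is T, q is T. ✓
w2: ¬◇◇(q ∧ p) is T, q is T. ✓
Satisfying worlds: {w0, w1, w2}.

3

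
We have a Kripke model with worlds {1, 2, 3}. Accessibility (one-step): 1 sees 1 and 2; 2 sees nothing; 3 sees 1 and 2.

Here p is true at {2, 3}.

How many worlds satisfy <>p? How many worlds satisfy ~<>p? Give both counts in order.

For <>p:
1: successors {1, 2}; p there: 1:F, 2:T. ✓
2: no successors, so <>p fails. ✗
3: successors {1, 2}; p there: 1:F, 2:T. ✓
— 2 worlds.
For ~<>p:
1: <>p is T. ✗
2: <>p is F. ✓
3: <>p is T. ✗
— 1 world.

2 and 1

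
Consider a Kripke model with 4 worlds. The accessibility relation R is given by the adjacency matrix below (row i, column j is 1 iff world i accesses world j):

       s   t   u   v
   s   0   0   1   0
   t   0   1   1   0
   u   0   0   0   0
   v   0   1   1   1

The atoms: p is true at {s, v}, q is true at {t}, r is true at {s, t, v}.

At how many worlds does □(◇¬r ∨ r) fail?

3

s: successors {u}; ◇¬r ∨ r there: u:F. ✗
t: successors {t, u}; ◇¬r ∨ r there: t:T, u:F. ✗
u: no successors, so □(◇¬r ∨ r) holds vacuously. ✓
v: successors {t, u, v}; ◇¬r ∨ r there: t:T, u:F, v:T. ✗
Satisfying worlds: {u}.
So □(◇¬r ∨ r) fails at the other 3 worlds.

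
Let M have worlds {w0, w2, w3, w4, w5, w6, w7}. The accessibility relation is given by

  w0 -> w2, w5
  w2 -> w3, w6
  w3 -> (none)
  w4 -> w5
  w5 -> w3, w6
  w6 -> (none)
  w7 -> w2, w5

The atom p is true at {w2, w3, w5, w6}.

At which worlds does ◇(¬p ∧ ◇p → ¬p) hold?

w0: successors {w2, w5}; ¬p ∧ ◇p → ¬p there: w2:T, w5:T. ✓
w2: successors {w3, w6}; ¬p ∧ ◇p → ¬p there: w3:T, w6:T. ✓
w3: no successors, so ◇(¬p ∧ ◇p → ¬p) fails. ✗
w4: successors {w5}; ¬p ∧ ◇p → ¬p there: w5:T. ✓
w5: successors {w3, w6}; ¬p ∧ ◇p → ¬p there: w3:T, w6:T. ✓
w6: no successors, so ◇(¬p ∧ ◇p → ¬p) fails. ✗
w7: successors {w2, w5}; ¬p ∧ ◇p → ¬p there: w2:T, w5:T. ✓

{w0, w2, w4, w5, w7}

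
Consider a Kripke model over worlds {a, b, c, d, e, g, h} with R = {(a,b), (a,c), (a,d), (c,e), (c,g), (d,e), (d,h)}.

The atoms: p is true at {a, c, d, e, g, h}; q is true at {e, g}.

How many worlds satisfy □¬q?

a: successors {b, c, d}; ¬q there: b:T, c:T, d:T. ✓
b: no successors, so □¬q holds vacuously. ✓
c: successors {e, g}; ¬q there: e:F, g:F. ✗
d: successors {e, h}; ¬q there: e:F, h:T. ✗
e: no successors, so □¬q holds vacuously. ✓
g: no successors, so □¬q holds vacuously. ✓
h: no successors, so □¬q holds vacuously. ✓
Satisfying worlds: {a, b, e, g, h}.

5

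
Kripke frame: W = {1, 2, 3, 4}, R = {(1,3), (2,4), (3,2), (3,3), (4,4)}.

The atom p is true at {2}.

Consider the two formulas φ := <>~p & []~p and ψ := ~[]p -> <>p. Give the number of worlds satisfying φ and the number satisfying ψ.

3 and 1

For <>~p & []~p:
1: <>~p is T, []~p is T. ✓
2: <>~p is T, []~p is T. ✓
3: <>~p is T, []~p is F. ✗
4: <>~p is T, []~p is T. ✓
— 3 worlds.
For ~[]p -> <>p:
1: ~[]p is T, <>p is F. ✗
2: ~[]p is T, <>p is F. ✗
3: ~[]p is T, <>p is T. ✓
4: ~[]p is T, <>p is F. ✗
— 1 world.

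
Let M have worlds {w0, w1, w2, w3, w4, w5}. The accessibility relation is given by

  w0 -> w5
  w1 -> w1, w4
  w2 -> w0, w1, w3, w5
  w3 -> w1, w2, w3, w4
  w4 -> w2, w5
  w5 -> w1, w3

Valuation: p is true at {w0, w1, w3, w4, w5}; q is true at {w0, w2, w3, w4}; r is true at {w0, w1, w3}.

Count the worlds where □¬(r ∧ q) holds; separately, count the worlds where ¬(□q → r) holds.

3 and 0

For □¬(r ∧ q):
w0: successors {w5}; ¬(r ∧ q) there: w5:T. ✓
w1: successors {w1, w4}; ¬(r ∧ q) there: w1:T, w4:T. ✓
w2: successors {w0, w1, w3, w5}; ¬(r ∧ q) there: w0:F, w1:T, w3:F, w5:T. ✗
w3: successors {w1, w2, w3, w4}; ¬(r ∧ q) there: w1:T, w2:T, w3:F, w4:T. ✗
w4: successors {w2, w5}; ¬(r ∧ q) there: w2:T, w5:T. ✓
w5: successors {w1, w3}; ¬(r ∧ q) there: w1:T, w3:F. ✗
— 3 worlds.
For ¬(□q → r):
w0: □q → r is T. ✗
w1: □q → r is T. ✗
w2: □q → r is T. ✗
w3: □q → r is T. ✗
w4: □q → r is T. ✗
w5: □q → r is T. ✗
— 0 worlds.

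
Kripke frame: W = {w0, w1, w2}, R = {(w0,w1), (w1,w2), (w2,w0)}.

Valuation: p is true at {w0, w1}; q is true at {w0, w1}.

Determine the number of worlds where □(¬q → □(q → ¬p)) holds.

2

w0: successors {w1}; ¬q → □(q → ¬p) there: w1:T. ✓
w1: successors {w2}; ¬q → □(q → ¬p) there: w2:F. ✗
w2: successors {w0}; ¬q → □(q → ¬p) there: w0:T. ✓
Satisfying worlds: {w0, w2}.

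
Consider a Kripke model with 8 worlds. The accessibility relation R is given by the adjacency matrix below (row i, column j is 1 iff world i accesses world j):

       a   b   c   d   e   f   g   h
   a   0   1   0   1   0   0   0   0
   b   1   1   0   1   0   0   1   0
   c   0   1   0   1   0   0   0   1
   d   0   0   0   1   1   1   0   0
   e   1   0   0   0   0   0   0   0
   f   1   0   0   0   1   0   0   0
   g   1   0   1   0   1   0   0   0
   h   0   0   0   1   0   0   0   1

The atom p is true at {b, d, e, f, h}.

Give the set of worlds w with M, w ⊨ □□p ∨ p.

{b, d, e, f, h}

a: □□p is F, p is F. ✗
b: □□p is F, p is T. ✓
c: □□p is F, p is F. ✗
d: □□p is F, p is T. ✓
e: □□p is T, p is T. ✓
f: □□p is F, p is T. ✓
g: □□p is F, p is F. ✗
h: □□p is T, p is T. ✓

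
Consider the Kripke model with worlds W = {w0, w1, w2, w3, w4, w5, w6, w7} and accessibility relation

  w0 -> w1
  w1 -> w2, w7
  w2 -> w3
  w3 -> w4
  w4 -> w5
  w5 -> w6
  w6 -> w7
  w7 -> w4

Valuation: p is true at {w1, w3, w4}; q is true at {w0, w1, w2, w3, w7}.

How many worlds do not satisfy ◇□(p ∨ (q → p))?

2

w0: successors {w1}; □(p ∨ (q → p)) there: w1:F. ✗
w1: successors {w2, w7}; □(p ∨ (q → p)) there: w2:T, w7:T. ✓
w2: successors {w3}; □(p ∨ (q → p)) there: w3:T. ✓
w3: successors {w4}; □(p ∨ (q → p)) there: w4:T. ✓
w4: successors {w5}; □(p ∨ (q → p)) there: w5:T. ✓
w5: successors {w6}; □(p ∨ (q → p)) there: w6:F. ✗
w6: successors {w7}; □(p ∨ (q → p)) there: w7:T. ✓
w7: successors {w4}; □(p ∨ (q → p)) there: w4:T. ✓
Satisfying worlds: {w1, w2, w3, w4, w6, w7}.
So ◇□(p ∨ (q → p)) fails at the other 2 worlds.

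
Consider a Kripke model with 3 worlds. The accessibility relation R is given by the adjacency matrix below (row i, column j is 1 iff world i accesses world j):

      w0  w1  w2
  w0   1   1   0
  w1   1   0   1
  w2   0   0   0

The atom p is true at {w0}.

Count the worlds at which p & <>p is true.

w0: p is T, <>p is T. ✓
w1: p is F, <>p is T. ✗
w2: p is F, <>p is F. ✗
Satisfying worlds: {w0}.

1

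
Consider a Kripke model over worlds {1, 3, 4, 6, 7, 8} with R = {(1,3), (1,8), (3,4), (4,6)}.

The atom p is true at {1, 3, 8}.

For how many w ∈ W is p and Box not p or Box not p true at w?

1: p and Box not p is F, Box not p is F. ✗
3: p and Box not p is T, Box not p is T. ✓
4: p and Box not p is F, Box not p is T. ✓
6: p and Box not p is F, Box not p is T. ✓
7: p and Box not p is F, Box not p is T. ✓
8: p and Box not p is T, Box not p is T. ✓
Satisfying worlds: {3, 4, 6, 7, 8}.

5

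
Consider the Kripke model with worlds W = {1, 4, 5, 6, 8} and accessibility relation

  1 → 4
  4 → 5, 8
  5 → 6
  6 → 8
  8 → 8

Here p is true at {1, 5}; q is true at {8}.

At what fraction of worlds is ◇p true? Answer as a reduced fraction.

1/5

1: successors {4}; p there: 4:F. ✗
4: successors {5, 8}; p there: 5:T, 8:F. ✓
5: successors {6}; p there: 6:F. ✗
6: successors {8}; p there: 8:F. ✗
8: successors {8}; p there: 8:F. ✗
That's 1 of 5 worlds, so 1/5.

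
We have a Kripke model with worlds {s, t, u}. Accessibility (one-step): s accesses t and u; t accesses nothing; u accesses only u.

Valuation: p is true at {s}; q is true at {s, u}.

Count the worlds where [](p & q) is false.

2

s: successors {t, u}; p & q there: t:F, u:F. ✗
t: no successors, so [](p & q) holds vacuously. ✓
u: successors {u}; p & q there: u:F. ✗
Satisfying worlds: {t}.
So [](p & q) fails at the other 2 worlds.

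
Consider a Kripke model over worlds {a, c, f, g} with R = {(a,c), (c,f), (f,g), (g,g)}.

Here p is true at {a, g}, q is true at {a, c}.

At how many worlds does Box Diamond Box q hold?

0

a: successors {c}; Diamond Box q there: c:F. ✗
c: successors {f}; Diamond Box q there: f:F. ✗
f: successors {g}; Diamond Box q there: g:F. ✗
g: successors {g}; Diamond Box q there: g:F. ✗
Satisfying worlds: ∅.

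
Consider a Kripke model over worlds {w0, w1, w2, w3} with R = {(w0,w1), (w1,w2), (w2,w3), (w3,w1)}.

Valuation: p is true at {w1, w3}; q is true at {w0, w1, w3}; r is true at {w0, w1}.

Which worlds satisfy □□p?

{w1, w2}

w0: successors {w1}; □p there: w1:F. ✗
w1: successors {w2}; □p there: w2:T. ✓
w2: successors {w3}; □p there: w3:T. ✓
w3: successors {w1}; □p there: w1:F. ✗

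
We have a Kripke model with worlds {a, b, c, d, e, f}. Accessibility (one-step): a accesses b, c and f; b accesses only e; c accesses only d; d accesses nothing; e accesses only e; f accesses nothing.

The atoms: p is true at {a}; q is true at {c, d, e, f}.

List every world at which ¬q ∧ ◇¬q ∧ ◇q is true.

a: ¬q ∧ ◇¬q is T, ◇q is T. ✓
b: ¬q ∧ ◇¬q is F, ◇q is T. ✗
c: ¬q ∧ ◇¬q is F, ◇q is T. ✗
d: ¬q ∧ ◇¬q is F, ◇q is F. ✗
e: ¬q ∧ ◇¬q is F, ◇q is T. ✗
f: ¬q ∧ ◇¬q is F, ◇q is F. ✗

{a}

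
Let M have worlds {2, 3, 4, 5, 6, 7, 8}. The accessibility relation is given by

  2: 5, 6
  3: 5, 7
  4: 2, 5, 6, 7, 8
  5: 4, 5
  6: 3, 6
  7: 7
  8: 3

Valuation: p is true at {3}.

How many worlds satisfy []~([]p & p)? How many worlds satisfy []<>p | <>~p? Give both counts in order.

7 and 6

For []~([]p & p):
2: successors {5, 6}; ~([]p & p) there: 5:T, 6:T. ✓
3: successors {5, 7}; ~([]p & p) there: 5:T, 7:T. ✓
4: successors {2, 5, 6, 7, 8}; ~([]p & p) there: 2:T, 5:T, 6:T, 7:T, 8:T. ✓
5: successors {4, 5}; ~([]p & p) there: 4:T, 5:T. ✓
6: successors {3, 6}; ~([]p & p) there: 3:T, 6:T. ✓
7: successors {7}; ~([]p & p) there: 7:T. ✓
8: successors {3}; ~([]p & p) there: 3:T. ✓
— 7 worlds.
For []<>p | <>~p:
2: []<>p is F, <>~p is T. ✓
3: []<>p is F, <>~p is T. ✓
4: []<>p is F, <>~p is T. ✓
5: []<>p is F, <>~p is T. ✓
6: []<>p is F, <>~p is T. ✓
7: []<>p is F, <>~p is T. ✓
8: []<>p is F, <>~p is F. ✗
— 6 worlds.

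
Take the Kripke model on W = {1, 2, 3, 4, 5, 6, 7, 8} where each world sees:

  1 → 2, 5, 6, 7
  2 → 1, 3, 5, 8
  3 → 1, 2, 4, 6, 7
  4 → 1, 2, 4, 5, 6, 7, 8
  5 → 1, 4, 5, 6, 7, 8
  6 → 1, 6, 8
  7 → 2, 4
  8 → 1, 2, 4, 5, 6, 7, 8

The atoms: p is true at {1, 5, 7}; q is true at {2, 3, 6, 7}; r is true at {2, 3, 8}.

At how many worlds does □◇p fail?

1: successors {2, 5, 6, 7}; ◇p there: 2:T, 5:T, 6:T, 7:F. ✗
2: successors {1, 3, 5, 8}; ◇p there: 1:T, 3:T, 5:T, 8:T. ✓
3: successors {1, 2, 4, 6, 7}; ◇p there: 1:T, 2:T, 4:T, 6:T, 7:F. ✗
4: successors {1, 2, 4, 5, 6, 7, 8}; ◇p there: 1:T, 2:T, 4:T, 5:T, 6:T, 7:F, 8:T. ✗
5: successors {1, 4, 5, 6, 7, 8}; ◇p there: 1:T, 4:T, 5:T, 6:T, 7:F, 8:T. ✗
6: successors {1, 6, 8}; ◇p there: 1:T, 6:T, 8:T. ✓
7: successors {2, 4}; ◇p there: 2:T, 4:T. ✓
8: successors {1, 2, 4, 5, 6, 7, 8}; ◇p there: 1:T, 2:T, 4:T, 5:T, 6:T, 7:F, 8:T. ✗
Satisfying worlds: {2, 6, 7}.
So □◇p fails at the other 5 worlds.

5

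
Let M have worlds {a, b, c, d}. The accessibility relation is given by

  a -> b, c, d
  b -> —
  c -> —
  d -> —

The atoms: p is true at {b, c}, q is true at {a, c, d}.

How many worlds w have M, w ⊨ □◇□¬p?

a: successors {b, c, d}; ◇□¬p there: b:F, c:F, d:F. ✗
b: no successors, so □◇□¬p holds vacuously. ✓
c: no successors, so □◇□¬p holds vacuously. ✓
d: no successors, so □◇□¬p holds vacuously. ✓
Satisfying worlds: {b, c, d}.

3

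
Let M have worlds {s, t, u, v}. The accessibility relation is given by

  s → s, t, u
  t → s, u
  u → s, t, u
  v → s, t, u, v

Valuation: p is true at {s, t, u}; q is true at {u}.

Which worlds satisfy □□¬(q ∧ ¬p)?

{s, t, u, v}

s: successors {s, t, u}; □¬(q ∧ ¬p) there: s:T, t:T, u:T. ✓
t: successors {s, u}; □¬(q ∧ ¬p) there: s:T, u:T. ✓
u: successors {s, t, u}; □¬(q ∧ ¬p) there: s:T, t:T, u:T. ✓
v: successors {s, t, u, v}; □¬(q ∧ ¬p) there: s:T, t:T, u:T, v:T. ✓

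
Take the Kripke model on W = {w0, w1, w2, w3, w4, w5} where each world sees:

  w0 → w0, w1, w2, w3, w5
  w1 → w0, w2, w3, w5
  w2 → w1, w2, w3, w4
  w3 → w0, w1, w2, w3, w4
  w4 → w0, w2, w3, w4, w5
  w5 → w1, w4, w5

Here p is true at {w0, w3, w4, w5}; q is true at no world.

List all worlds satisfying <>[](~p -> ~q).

w0: successors {w0, w1, w2, w3, w5}; [](~p -> ~q) there: w0:T, w1:T, w2:T, w3:T, w5:T. ✓
w1: successors {w0, w2, w3, w5}; [](~p -> ~q) there: w0:T, w2:T, w3:T, w5:T. ✓
w2: successors {w1, w2, w3, w4}; [](~p -> ~q) there: w1:T, w2:T, w3:T, w4:T. ✓
w3: successors {w0, w1, w2, w3, w4}; [](~p -> ~q) there: w0:T, w1:T, w2:T, w3:T, w4:T. ✓
w4: successors {w0, w2, w3, w4, w5}; [](~p -> ~q) there: w0:T, w2:T, w3:T, w4:T, w5:T. ✓
w5: successors {w1, w4, w5}; [](~p -> ~q) there: w1:T, w4:T, w5:T. ✓

{w0, w1, w2, w3, w4, w5}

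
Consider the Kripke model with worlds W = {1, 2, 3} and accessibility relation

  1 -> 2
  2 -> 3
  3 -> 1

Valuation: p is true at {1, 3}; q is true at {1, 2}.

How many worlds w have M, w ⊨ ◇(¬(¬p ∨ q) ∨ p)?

1: successors {2}; ¬(¬p ∨ q) ∨ p there: 2:F. ✗
2: successors {3}; ¬(¬p ∨ q) ∨ p there: 3:T. ✓
3: successors {1}; ¬(¬p ∨ q) ∨ p there: 1:T. ✓
Satisfying worlds: {2, 3}.

2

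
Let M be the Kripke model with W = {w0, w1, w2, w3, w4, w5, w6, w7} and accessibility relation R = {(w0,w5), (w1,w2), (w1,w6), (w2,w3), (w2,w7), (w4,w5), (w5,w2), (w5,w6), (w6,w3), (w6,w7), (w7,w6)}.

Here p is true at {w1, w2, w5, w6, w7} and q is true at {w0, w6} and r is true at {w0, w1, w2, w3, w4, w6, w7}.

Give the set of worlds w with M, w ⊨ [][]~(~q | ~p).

w0: successors {w5}; []~(~q | ~p) there: w5:F. ✗
w1: successors {w2, w6}; []~(~q | ~p) there: w2:F, w6:F. ✗
w2: successors {w3, w7}; []~(~q | ~p) there: w3:T, w7:T. ✓
w3: no successors, so [][]~(~q | ~p) holds vacuously. ✓
w4: successors {w5}; []~(~q | ~p) there: w5:F. ✗
w5: successors {w2, w6}; []~(~q | ~p) there: w2:F, w6:F. ✗
w6: successors {w3, w7}; []~(~q | ~p) there: w3:T, w7:T. ✓
w7: successors {w6}; []~(~q | ~p) there: w6:F. ✗

{w2, w3, w6}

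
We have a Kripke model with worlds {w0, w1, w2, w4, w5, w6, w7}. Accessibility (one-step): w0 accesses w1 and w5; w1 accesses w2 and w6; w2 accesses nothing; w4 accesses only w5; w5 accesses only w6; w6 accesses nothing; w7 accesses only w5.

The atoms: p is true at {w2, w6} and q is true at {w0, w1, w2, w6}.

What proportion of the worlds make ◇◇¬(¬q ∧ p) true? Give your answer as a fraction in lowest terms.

w0: successors {w1, w5}; ◇¬(¬q ∧ p) there: w1:T, w5:T. ✓
w1: successors {w2, w6}; ◇¬(¬q ∧ p) there: w2:F, w6:F. ✗
w2: no successors, so ◇◇¬(¬q ∧ p) fails. ✗
w4: successors {w5}; ◇¬(¬q ∧ p) there: w5:T. ✓
w5: successors {w6}; ◇¬(¬q ∧ p) there: w6:F. ✗
w6: no successors, so ◇◇¬(¬q ∧ p) fails. ✗
w7: successors {w5}; ◇¬(¬q ∧ p) there: w5:T. ✓
That's 3 of 7 worlds, so 3/7.

3/7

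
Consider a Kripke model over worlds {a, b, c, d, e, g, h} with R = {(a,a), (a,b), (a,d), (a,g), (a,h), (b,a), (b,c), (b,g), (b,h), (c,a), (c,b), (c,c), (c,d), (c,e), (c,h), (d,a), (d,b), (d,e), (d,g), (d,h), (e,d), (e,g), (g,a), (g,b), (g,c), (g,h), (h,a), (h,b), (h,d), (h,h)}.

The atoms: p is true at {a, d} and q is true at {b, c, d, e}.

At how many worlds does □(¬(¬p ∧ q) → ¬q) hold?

3

a: successors {a, b, d, g, h}; ¬(¬p ∧ q) → ¬q there: a:T, b:T, d:F, g:T, h:T. ✗
b: successors {a, c, g, h}; ¬(¬p ∧ q) → ¬q there: a:T, c:T, g:T, h:T. ✓
c: successors {a, b, c, d, e, h}; ¬(¬p ∧ q) → ¬q there: a:T, b:T, c:T, d:F, e:T, h:T. ✗
d: successors {a, b, e, g, h}; ¬(¬p ∧ q) → ¬q there: a:T, b:T, e:T, g:T, h:T. ✓
e: successors {d, g}; ¬(¬p ∧ q) → ¬q there: d:F, g:T. ✗
g: successors {a, b, c, h}; ¬(¬p ∧ q) → ¬q there: a:T, b:T, c:T, h:T. ✓
h: successors {a, b, d, h}; ¬(¬p ∧ q) → ¬q there: a:T, b:T, d:F, h:T. ✗
Satisfying worlds: {b, d, g}.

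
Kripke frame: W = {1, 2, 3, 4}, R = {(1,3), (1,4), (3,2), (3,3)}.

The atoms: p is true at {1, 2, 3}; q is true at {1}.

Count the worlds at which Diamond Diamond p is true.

1: successors {3, 4}; Diamond p there: 3:T, 4:F. ✓
2: no successors, so Diamond Diamond p fails. ✗
3: successors {2, 3}; Diamond p there: 2:F, 3:T. ✓
4: no successors, so Diamond Diamond p fails. ✗
Satisfying worlds: {1, 3}.

2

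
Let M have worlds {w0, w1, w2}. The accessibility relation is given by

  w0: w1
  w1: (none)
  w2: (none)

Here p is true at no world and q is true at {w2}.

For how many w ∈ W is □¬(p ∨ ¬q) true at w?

w0: successors {w1}; ¬(p ∨ ¬q) there: w1:F. ✗
w1: no successors, so □¬(p ∨ ¬q) holds vacuously. ✓
w2: no successors, so □¬(p ∨ ¬q) holds vacuously. ✓
Satisfying worlds: {w1, w2}.

2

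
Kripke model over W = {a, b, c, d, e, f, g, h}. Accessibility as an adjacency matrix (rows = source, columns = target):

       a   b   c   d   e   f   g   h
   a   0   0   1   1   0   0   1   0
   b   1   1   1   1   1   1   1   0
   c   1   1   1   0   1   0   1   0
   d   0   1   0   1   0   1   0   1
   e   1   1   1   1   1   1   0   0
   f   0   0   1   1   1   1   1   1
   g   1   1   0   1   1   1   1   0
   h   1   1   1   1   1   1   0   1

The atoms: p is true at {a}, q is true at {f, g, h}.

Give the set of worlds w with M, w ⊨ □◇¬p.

{a, b, c, d, e, f, g, h}

a: successors {c, d, g}; ◇¬p there: c:T, d:T, g:T. ✓
b: successors {a, b, c, d, e, f, g}; ◇¬p there: a:T, b:T, c:T, d:T, e:T, f:T, g:T. ✓
c: successors {a, b, c, e, g}; ◇¬p there: a:T, b:T, c:T, e:T, g:T. ✓
d: successors {b, d, f, h}; ◇¬p there: b:T, d:T, f:T, h:T. ✓
e: successors {a, b, c, d, e, f}; ◇¬p there: a:T, b:T, c:T, d:T, e:T, f:T. ✓
f: successors {c, d, e, f, g, h}; ◇¬p there: c:T, d:T, e:T, f:T, g:T, h:T. ✓
g: successors {a, b, d, e, f, g}; ◇¬p there: a:T, b:T, d:T, e:T, f:T, g:T. ✓
h: successors {a, b, c, d, e, f, h}; ◇¬p there: a:T, b:T, c:T, d:T, e:T, f:T, h:T. ✓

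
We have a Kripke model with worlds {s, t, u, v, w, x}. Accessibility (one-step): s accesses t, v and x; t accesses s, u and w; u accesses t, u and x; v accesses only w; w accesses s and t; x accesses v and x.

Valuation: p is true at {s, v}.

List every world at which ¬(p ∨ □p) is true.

{t, u, w, x}

s: p ∨ □p is T. ✗
t: p ∨ □p is F. ✓
u: p ∨ □p is F. ✓
v: p ∨ □p is T. ✗
w: p ∨ □p is F. ✓
x: p ∨ □p is F. ✓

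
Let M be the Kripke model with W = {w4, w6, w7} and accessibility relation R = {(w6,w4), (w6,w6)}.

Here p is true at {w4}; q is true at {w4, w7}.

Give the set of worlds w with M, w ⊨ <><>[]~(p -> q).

w4: no successors, so <><>[]~(p -> q) fails. ✗
w6: successors {w4, w6}; <>[]~(p -> q) there: w4:F, w6:T. ✓
w7: no successors, so <><>[]~(p -> q) fails. ✗

{w6}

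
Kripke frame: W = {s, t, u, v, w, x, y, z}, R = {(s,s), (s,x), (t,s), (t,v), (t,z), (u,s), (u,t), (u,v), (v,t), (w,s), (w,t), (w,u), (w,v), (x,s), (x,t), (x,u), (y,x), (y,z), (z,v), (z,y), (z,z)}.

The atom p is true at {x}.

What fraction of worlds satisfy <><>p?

s: successors {s, x}; <>p there: s:T, x:F. ✓
t: successors {s, v, z}; <>p there: s:T, v:F, z:F. ✓
u: successors {s, t, v}; <>p there: s:T, t:F, v:F. ✓
v: successors {t}; <>p there: t:F. ✗
w: successors {s, t, u, v}; <>p there: s:T, t:F, u:F, v:F. ✓
x: successors {s, t, u}; <>p there: s:T, t:F, u:F. ✓
y: successors {x, z}; <>p there: x:F, z:F. ✗
z: successors {v, y, z}; <>p there: v:F, y:T, z:F. ✓
That's 6 of 8 worlds, so 6/8 = 3/4.

3/4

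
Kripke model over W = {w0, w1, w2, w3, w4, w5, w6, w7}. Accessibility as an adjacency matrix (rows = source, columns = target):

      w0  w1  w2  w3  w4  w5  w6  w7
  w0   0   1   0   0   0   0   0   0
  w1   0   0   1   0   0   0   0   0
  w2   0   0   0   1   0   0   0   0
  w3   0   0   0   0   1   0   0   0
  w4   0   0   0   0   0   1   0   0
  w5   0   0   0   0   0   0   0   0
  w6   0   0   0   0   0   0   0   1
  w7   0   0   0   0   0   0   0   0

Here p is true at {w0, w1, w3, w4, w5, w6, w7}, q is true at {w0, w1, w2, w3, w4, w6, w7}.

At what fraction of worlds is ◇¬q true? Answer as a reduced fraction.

1/8

w0: successors {w1}; ¬q there: w1:F. ✗
w1: successors {w2}; ¬q there: w2:F. ✗
w2: successors {w3}; ¬q there: w3:F. ✗
w3: successors {w4}; ¬q there: w4:F. ✗
w4: successors {w5}; ¬q there: w5:T. ✓
w5: no successors, so ◇¬q fails. ✗
w6: successors {w7}; ¬q there: w7:F. ✗
w7: no successors, so ◇¬q fails. ✗
That's 1 of 8 worlds, so 1/8.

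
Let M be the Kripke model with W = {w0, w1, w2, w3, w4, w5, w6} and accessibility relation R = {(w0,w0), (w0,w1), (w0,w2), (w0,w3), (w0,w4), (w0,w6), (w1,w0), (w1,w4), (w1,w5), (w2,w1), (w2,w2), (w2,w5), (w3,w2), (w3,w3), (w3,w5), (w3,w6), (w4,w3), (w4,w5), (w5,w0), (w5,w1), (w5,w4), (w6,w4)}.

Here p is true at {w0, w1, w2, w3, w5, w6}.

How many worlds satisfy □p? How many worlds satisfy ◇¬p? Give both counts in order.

For □p:
w0: successors {w0, w1, w2, w3, w4, w6}; p there: w0:T, w1:T, w2:T, w3:T, w4:F, w6:T. ✗
w1: successors {w0, w4, w5}; p there: w0:T, w4:F, w5:T. ✗
w2: successors {w1, w2, w5}; p there: w1:T, w2:T, w5:T. ✓
w3: successors {w2, w3, w5, w6}; p there: w2:T, w3:T, w5:T, w6:T. ✓
w4: successors {w3, w5}; p there: w3:T, w5:T. ✓
w5: successors {w0, w1, w4}; p there: w0:T, w1:T, w4:F. ✗
w6: successors {w4}; p there: w4:F. ✗
— 3 worlds.
For ◇¬p:
w0: successors {w0, w1, w2, w3, w4, w6}; ¬p there: w0:F, w1:F, w2:F, w3:F, w4:T, w6:F. ✓
w1: successors {w0, w4, w5}; ¬p there: w0:F, w4:T, w5:F. ✓
w2: successors {w1, w2, w5}; ¬p there: w1:F, w2:F, w5:F. ✗
w3: successors {w2, w3, w5, w6}; ¬p there: w2:F, w3:F, w5:F, w6:F. ✗
w4: successors {w3, w5}; ¬p there: w3:F, w5:F. ✗
w5: successors {w0, w1, w4}; ¬p there: w0:F, w1:F, w4:T. ✓
w6: successors {w4}; ¬p there: w4:T. ✓
— 4 worlds.

3 and 4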